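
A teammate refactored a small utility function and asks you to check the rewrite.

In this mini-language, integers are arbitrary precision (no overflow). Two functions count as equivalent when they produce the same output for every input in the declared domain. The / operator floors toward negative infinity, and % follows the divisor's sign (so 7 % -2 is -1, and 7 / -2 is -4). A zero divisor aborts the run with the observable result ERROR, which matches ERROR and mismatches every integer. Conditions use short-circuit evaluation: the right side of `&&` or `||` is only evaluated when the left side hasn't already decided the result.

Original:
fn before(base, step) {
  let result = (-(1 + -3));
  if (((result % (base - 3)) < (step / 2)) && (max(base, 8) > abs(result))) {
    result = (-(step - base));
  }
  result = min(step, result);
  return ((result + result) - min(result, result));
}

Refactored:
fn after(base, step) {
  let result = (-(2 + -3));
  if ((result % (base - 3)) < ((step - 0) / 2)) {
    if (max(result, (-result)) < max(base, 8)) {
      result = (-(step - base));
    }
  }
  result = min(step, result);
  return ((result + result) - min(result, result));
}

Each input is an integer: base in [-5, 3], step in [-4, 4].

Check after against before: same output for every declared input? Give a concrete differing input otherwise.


There is a counterexample at base=1, step=1: 1 on one side, 0 on the other.
before: result := 2 | (((result % (base - 3)) < (step / 2)) && (max(base, 8) > abs(result))): false | result := 1 | result 1
after: result := 1 | ((result % (base - 3)) < ((step - 0) / 2)): true | (max(result, (-result)) < max(base, 8)): true | result := 0 | result := 0 | result 0
verdict: not equivalent; witness: base=1, step=1


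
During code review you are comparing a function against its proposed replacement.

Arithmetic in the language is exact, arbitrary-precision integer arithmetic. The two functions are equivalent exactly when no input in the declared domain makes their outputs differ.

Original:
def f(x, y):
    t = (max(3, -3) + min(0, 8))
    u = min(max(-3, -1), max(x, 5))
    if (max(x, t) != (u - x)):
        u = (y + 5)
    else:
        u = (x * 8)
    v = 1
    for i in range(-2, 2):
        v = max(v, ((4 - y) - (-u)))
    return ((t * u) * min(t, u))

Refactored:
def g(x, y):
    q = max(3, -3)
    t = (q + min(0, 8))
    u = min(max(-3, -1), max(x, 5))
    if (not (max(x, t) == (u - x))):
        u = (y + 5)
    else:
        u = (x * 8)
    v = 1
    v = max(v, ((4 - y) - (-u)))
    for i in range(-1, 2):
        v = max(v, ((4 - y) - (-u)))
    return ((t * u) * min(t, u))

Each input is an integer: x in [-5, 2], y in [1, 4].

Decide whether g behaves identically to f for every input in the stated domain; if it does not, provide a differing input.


The two versions differ — the changes include arithmetic usage differs, plus constant usage differs, plus boolean connective usage differs, plus loop structure differs, plus statement counts differ, plus comparison usage differs, plus min/max/abs usage differs, plus local variable names differ.
Tracing x=-5, y=2: f: t = 3; u = -1; (max(x, t) != (u - x)) -> true; u = 7; v = 1; [i=-2]; v = 9; [i=-1]; v = 9; [i=0]; v = 9; [i=1]; v = 9; return 63 | g: q = 3; t = 3; u = -1; (not (max(x, t) == (u - x))) -> true; u = 7; v = 1; v = 9; [i=-1]; v = 9; [i=0]; v = 9; [i=1]; v = 9; return 63 — matching result 63.
Every one of the 32 inputs gives matching results.
verdict: equivalent


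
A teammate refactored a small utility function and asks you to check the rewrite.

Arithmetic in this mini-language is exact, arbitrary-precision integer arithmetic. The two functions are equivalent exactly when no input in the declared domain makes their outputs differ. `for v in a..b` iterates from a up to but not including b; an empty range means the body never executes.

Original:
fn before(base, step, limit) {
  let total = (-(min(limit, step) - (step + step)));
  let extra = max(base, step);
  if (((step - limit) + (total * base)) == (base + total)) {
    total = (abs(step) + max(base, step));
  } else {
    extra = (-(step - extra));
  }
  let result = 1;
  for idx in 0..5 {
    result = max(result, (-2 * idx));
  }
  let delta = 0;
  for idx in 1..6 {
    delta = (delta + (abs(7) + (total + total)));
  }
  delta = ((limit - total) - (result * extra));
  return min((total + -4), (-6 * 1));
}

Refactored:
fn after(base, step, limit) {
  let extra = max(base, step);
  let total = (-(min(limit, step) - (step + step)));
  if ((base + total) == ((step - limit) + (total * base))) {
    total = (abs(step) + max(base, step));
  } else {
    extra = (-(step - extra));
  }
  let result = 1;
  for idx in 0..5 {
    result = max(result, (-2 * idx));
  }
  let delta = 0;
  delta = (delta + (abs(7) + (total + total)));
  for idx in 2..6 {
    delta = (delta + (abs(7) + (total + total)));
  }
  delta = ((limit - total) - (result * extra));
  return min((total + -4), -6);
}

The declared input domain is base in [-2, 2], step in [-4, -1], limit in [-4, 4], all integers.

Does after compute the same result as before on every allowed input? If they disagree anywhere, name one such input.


Differences: arithmetic usage differs, min/max/abs usage differs, statement counts differ, loop structure differs, constant usage differs — yet all 180 inputs agree.
verdict: equivalent


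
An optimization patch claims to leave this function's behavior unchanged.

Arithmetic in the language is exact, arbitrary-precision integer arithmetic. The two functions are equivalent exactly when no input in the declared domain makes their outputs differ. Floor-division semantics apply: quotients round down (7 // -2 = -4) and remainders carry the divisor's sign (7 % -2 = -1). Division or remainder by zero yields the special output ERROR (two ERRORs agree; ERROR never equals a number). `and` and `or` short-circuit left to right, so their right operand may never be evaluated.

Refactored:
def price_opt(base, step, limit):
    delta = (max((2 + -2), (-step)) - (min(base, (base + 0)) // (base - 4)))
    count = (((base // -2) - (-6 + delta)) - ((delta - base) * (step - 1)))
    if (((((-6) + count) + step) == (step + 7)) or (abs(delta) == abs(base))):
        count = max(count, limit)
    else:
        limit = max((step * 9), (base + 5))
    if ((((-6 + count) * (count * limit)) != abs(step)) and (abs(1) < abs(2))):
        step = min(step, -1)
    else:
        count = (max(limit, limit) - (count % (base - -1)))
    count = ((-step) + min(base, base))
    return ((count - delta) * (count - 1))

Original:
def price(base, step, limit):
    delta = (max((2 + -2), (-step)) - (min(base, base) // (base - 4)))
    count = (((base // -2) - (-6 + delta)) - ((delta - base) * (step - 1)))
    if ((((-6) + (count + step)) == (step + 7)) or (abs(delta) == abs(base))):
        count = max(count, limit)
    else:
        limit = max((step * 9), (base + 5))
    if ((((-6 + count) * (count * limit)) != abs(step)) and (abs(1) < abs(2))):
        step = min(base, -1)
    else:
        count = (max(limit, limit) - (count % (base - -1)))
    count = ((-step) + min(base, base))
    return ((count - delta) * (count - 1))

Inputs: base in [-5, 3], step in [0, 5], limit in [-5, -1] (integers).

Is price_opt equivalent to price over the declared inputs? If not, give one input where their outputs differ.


These are not equivalent — on base=-5, step=0, limit=-5 the outputs split (0 vs 20).
price: delta = 0; count = 13; ((((-6) + (count + step)) == (step + 7)) or (abs(delta) == abs(base))) -> true; count = 13; ((((-6 + count) * (count * limit)) != abs(step)) and (abs(1) < abs(2))) -> true; step = -5; count = 0; return 0
price_opt: delta = 0; count = 13; (((((-6) + count) + step) == (step + 7)) or (abs(delta) == abs(base))) -> true; count = 13; ((((-6 + count) * (count * limit)) != abs(step)) and (abs(1) < abs(2))) -> true; step = -1; count = -4; return 20
verdict: not equivalent; witness: base=-5, step=0, limit=-5


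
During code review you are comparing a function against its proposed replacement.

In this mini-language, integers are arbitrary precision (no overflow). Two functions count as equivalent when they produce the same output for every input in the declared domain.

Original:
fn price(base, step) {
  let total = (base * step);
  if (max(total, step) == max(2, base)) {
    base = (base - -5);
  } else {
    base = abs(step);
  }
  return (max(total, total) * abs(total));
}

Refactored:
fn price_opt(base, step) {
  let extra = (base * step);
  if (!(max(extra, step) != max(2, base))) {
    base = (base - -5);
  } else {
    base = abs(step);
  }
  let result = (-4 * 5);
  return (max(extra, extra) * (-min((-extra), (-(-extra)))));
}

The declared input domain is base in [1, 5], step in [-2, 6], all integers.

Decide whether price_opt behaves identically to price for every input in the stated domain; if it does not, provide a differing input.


Reading the diff, among the changes: boolean connective usage differs; min/max/abs usage differs; comparison usage differs; arithmetic usage differs; local variable names differ; statement counts differ; constant usage differs.
One worked example (base=2, step=4) — price: total := 8 | (max(total, step) == max(2, base)): false | base := 4 | result 64; price_opt: extra := 8 | (!(max(extra, step) != max(2, base))): false | base := 4 | result := -20 | result 64; agreement on 64.
Sweeping the whole domain (45 inputs) finds no disagreement.
verdict: equivalent


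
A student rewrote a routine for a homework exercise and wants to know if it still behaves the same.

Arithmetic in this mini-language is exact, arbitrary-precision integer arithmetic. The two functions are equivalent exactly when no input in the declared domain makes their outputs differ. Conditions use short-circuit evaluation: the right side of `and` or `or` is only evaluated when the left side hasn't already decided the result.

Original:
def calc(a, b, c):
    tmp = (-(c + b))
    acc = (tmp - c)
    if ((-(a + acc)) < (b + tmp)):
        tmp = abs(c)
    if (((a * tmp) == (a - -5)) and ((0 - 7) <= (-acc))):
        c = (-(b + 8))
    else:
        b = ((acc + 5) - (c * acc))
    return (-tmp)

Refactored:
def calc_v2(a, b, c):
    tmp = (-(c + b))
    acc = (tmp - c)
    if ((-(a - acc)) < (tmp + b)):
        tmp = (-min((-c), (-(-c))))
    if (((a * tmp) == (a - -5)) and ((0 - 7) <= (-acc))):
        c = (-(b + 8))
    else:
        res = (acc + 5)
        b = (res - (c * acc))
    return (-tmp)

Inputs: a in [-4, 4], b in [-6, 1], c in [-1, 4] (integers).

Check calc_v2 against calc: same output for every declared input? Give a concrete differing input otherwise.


Not equivalent: a=-4, b=-6, c=-1 separates them (-1 vs -7).
calc: tmp = 7; acc = 8; ((-(a + acc)) < (b + tmp)) -> true; tmp = 1; (((a * tmp) == (a - -5)) and ((0 - 7) <= (-acc))) -> false; b = 21; return -1
calc_v2: tmp = 7; acc = 8; ((-(a - acc)) < (tmp + b)) -> false; (((a * tmp) == (a - -5)) and ((0 - 7) <= (-acc))) -> false; res = 13; b = 21; return -7
verdict: not equivalent; witness: a=-4, b=-6, c=-1


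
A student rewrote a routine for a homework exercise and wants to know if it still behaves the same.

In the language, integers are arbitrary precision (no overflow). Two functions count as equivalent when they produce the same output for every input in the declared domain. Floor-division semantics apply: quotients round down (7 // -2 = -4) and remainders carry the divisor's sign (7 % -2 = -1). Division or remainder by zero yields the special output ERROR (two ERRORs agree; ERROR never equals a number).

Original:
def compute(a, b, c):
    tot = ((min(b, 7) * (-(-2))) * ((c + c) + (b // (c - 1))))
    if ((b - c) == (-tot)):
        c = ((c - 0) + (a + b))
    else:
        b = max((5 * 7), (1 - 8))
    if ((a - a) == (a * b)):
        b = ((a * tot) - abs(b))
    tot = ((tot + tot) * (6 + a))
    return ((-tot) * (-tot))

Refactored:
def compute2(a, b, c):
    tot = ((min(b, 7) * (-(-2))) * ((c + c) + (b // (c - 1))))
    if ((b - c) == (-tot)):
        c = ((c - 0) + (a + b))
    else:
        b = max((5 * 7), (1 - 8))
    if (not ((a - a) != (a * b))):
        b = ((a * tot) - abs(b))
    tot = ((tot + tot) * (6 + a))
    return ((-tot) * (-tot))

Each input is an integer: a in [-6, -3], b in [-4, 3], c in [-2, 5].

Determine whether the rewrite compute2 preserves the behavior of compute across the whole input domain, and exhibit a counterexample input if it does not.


Comparing the listings, the differences include: boolean connective usage differs, and comparison usage differs.
One worked example (a=-4, b=-2, c=3) — compute: tot = -20; ((b - c) == (-tot)) -> false; b = 35; ((a - a) == (a * b)) -> false; tot = -80; return 6400; compute2: tot = -20; ((b - c) == (-tot)) -> false; b = 35; (not ((a - a) != (a * b))) -> false; tot = -80; return 6400; agreement on 6400.
Sweeping the whole domain (256 inputs) finds no disagreement.
verdict: equivalent


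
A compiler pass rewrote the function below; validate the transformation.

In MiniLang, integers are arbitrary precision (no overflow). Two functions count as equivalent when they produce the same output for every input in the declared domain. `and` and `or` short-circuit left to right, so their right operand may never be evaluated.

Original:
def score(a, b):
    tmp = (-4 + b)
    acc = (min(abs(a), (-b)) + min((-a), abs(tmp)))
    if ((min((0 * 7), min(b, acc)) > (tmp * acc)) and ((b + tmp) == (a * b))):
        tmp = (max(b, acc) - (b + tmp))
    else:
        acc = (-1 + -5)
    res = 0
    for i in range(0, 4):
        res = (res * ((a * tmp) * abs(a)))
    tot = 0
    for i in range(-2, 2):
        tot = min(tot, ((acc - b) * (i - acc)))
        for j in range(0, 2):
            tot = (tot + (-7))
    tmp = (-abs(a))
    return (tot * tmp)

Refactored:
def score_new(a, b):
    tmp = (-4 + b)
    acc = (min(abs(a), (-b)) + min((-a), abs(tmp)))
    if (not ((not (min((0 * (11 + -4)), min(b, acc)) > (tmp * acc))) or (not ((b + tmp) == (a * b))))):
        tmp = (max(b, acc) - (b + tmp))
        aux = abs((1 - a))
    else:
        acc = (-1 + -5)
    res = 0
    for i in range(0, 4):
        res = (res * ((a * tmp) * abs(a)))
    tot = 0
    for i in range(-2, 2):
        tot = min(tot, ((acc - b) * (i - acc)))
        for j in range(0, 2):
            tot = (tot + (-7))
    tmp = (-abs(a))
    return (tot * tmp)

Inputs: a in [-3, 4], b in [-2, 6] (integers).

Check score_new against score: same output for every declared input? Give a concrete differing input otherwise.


This is a faithful refactor — statement counts differ, and constant usage differs, and boolean connective usage differs, and arithmetic usage differs, and min/max/abs usage differs, and local variable names differ, but the computed results match everywhere.
Spot check at a=-2, b=-2 — score: tmp becomes -6; next acc becomes 4; next ((min((0 * 7), min(b, acc)) > (tmp * acc)) and ((b + tmp) == (a * b))) evaluates to false; next acc becomes -6; next res becomes 0; next at i=0:; next res becomes 0; next at i=1:; next res becomes 0; next at i=2:; next res becomes 0; next at i=3:; next res becomes 0; next tot becomes 0; next at i=-2:; next tot becomes -16; next at j=0:; next tot becomes -23; next at j=1:; next tot becomes -30; next at i=-1:; next tot becomes -30; next at j=0:; next tot becomes -37; next at j=1:; next tot becomes -44; next at i=0:; next tot becomes -44; next at j=0:; next tot becomes -51; next at j=1:; next tot becomes -58; next at i=1:; next tot becomes -58; next at j=0:; next tot becomes -65; next at j=1:; next tot becomes -72; next tmp becomes -2; next final value 144. score_new: tmp becomes -6; next acc becomes 4; next (not ((not (min((0 * (11 + -4)), min(b, acc)) > (tmp * acc))) or (not ((b + tmp) == (a * b))))) evaluates to false; next acc becomes -6; next res becomes 0; next at i=0:; next res becomes 0; next at i=1:; next res becomes 0; next at i=2:; next res becomes 0; next at i=3:; next res becomes 0; next tot becomes 0; next at i=-2:; next tot becomes -16; next at j=0:; next tot becomes -23; next at j=1:; next tot becomes -30; next at i=-1:; next tot becomes -30; next at j=0:; next tot becomes -37; next at j=1:; next tot becomes -44; next at i=0:; next tot becomes -44; next at j=0:; next tot becomes -51; next at j=1:; next tot becomes -58; next at i=1:; next tot becomes -58; next at j=0:; next tot becomes -65; next at j=1:; next tot becomes -72; next tmp becomes -2; next final value 144. Both give 144.
Sweeping the whole domain (72 inputs) finds no disagreement.
verdict: equivalent


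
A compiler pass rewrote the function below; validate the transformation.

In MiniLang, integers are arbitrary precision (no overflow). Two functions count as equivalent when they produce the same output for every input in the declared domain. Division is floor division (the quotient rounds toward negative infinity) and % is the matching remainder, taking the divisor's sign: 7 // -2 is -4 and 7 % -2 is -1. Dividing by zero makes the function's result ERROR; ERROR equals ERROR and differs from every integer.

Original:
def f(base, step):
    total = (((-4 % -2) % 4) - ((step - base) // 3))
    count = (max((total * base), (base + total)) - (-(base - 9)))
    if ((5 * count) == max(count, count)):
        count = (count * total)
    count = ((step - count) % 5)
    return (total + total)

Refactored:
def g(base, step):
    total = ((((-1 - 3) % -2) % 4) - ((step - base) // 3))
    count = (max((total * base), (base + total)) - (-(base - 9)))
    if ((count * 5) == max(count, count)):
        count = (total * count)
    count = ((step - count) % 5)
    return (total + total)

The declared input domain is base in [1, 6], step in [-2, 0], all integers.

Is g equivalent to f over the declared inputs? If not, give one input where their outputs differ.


The two are interchangeable: arithmetic usage differs, and constant usage differs, and every declared input agrees.
Tracing base=5, step=-1: f: total := 2 | count := 6 | ((5 * count) == max(count, count)): false | count := 3 | result 4 | g: total := 2 | count := 6 | ((count * 5) == max(count, count)): false | count := 3 | result 4 — matching result 4.
An exhaustive pass over the 18 declared inputs shows identical outputs.
verdict: equivalent


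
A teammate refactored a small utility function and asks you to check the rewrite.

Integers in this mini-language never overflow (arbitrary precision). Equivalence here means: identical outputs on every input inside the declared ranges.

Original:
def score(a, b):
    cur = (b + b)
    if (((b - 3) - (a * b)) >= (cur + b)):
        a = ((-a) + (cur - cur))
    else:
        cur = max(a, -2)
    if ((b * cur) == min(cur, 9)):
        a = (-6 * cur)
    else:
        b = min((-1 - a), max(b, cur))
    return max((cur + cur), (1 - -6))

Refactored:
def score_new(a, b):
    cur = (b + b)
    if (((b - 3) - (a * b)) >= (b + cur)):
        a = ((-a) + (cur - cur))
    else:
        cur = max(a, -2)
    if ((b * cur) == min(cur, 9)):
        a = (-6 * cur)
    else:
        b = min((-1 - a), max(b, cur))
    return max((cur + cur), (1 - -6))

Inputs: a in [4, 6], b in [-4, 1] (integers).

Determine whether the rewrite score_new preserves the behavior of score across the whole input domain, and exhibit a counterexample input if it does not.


Equivalent — the differences include same computation, different form, yet no declared input distinguishes the two.
Tracing a=5, b=-1: score: cur=-2, then (((b - 3) - (a * b)) >= (cur + b)) is true, then a=-5, then ((b * cur) == min(cur, 9)) is false, then b=-1, then returns 7 | score_new: cur=-2, then (((b - 3) - (a * b)) >= (b + cur)) is true, then a=-5, then ((b * cur) == min(cur, 9)) is false, then b=-1, then returns 7 — matching result 7.
Across all 18 domain points the two functions coincide.
verdict: equivalent


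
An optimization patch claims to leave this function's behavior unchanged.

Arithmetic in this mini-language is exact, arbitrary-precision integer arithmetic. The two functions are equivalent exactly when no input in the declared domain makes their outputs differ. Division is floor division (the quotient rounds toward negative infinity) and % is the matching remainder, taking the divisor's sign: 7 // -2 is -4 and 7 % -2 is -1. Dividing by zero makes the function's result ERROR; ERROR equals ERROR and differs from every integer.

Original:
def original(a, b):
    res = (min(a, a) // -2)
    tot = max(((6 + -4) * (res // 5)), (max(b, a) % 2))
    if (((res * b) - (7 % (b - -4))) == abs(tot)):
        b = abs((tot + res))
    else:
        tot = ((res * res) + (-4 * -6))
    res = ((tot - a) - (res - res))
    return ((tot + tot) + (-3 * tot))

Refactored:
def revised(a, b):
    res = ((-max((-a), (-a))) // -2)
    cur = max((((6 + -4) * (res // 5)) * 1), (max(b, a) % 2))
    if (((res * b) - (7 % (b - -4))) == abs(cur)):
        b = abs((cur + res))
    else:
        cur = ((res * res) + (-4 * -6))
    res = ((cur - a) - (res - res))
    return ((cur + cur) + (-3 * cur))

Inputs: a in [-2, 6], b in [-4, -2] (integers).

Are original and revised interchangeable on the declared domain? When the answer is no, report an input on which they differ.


Equivalent — the differences include constant usage differs; and arithmetic usage differs; and local variable names differ; and min/max/abs usage differs, yet no declared input distinguishes the two.
One worked example (a=0, b=-3) — original: res becomes 0; next tot becomes 0; next (((res * b) - (7 % (b - -4))) == abs(tot)) evaluates to true; next b becomes 0; next res becomes 0; next final value 0; revised: res becomes 0; next cur becomes 0; next (((res * b) - (7 % (b - -4))) == abs(cur)) evaluates to true; next b becomes 0; next res becomes 0; next final value 0; agreement on 0.
Checked all 27 inputs in the declared domain: the outputs agree on every one.
verdict: equivalent


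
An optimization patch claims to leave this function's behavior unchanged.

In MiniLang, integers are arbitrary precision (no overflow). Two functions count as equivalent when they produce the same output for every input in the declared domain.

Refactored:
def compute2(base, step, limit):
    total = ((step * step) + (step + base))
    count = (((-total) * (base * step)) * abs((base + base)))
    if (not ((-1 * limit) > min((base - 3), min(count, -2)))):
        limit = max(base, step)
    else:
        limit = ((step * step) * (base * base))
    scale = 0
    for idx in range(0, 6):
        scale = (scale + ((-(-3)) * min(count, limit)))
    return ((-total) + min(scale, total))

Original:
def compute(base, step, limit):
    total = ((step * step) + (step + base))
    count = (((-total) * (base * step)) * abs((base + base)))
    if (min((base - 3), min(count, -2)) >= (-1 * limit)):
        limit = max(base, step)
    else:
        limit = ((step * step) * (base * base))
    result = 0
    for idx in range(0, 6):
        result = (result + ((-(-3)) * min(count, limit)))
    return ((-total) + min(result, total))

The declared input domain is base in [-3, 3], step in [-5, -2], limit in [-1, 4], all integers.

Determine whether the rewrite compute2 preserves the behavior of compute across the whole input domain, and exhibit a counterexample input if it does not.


The two are interchangeable: local variable names differ; comparison usage differs; boolean connective usage differs, and every declared input agrees.
As a probe, take base=2, step=-3, limit=1: compute runs total becomes 8; next count becomes 192; next (min((base - 3), min(count, -2)) >= (-1 * limit)) evaluates to false; next limit becomes 36; next result becomes 0; next at idx=0:; next result becomes 108; next at idx=1:; next result becomes 216; next at idx=2:; next result becomes 324; next at idx=3:; next result becomes 432; next at idx=4:; next result becomes 540; next at idx=5:; next result becomes 648; next final value 0; compute2 runs total becomes 8; next count becomes 192; next (not ((-1 * limit) > min((base - 3), min(count, -2)))) evaluates to false; next limit becomes 36; next scale becomes 0; next at idx=0:; next scale becomes 108; next at idx=1:; next scale becomes 216; next at idx=2:; next scale becomes 324; next at idx=3:; next scale becomes 432; next at idx=4:; next scale becomes 540; next at idx=5:; next scale becomes 648; next final value 0; both end at 0.
Checked all 168 inputs in the declared domain: the outputs agree on every one.
verdict: equivalent


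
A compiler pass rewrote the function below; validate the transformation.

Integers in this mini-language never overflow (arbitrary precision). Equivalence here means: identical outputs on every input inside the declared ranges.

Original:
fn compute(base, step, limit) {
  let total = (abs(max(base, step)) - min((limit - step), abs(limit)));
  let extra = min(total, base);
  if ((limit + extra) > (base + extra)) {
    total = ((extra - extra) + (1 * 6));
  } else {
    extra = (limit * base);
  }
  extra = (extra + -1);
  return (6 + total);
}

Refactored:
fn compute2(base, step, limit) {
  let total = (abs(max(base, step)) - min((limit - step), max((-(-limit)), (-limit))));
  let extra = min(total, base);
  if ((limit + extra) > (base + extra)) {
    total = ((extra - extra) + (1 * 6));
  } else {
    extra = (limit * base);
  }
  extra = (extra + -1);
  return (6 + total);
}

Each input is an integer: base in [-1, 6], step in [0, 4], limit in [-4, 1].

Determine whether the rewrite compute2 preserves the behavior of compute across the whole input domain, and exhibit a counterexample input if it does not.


Comparing the listings, the differences include: min/max/abs usage differs.
As a probe, take base=4, step=0, limit=0: compute runs total becomes 4; next extra becomes 4; next ((limit + extra) > (base + extra)) evaluates to false; next extra becomes 0; next extra becomes -1; next final value 10; compute2 runs total becomes 4; next extra becomes 4; next ((limit + extra) > (base + extra)) evaluates to false; next extra becomes 0; next extra becomes -1; next final value 10; both end at 10.
Checked all 240 inputs in the declared domain: the outputs agree on every one.
verdict: equivalent


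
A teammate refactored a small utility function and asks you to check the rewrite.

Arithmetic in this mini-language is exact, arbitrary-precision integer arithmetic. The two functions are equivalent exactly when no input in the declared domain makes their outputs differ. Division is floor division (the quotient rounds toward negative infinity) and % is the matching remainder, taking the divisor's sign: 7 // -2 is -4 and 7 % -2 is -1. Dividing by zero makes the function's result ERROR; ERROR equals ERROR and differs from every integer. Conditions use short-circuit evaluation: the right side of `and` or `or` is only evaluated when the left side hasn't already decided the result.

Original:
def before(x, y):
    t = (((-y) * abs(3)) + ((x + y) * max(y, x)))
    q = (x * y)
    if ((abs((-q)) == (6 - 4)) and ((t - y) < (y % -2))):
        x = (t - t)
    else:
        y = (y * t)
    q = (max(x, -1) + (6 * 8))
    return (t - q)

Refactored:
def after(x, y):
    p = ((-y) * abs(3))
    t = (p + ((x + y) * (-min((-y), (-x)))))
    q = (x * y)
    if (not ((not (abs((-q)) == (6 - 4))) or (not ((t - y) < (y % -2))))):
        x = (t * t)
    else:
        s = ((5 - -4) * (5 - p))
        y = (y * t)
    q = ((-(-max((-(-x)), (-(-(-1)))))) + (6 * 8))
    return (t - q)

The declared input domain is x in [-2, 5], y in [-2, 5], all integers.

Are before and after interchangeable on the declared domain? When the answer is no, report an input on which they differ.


Run the pair on x=-2, y=1.
before: t=-4, then q=-2, then ((abs((-q)) == (6 - 4)) and ((t - y) < (y % -2))) is true, then x=0, then q=48, then returns -52
after: p=-3, then t=-4, then q=-2, then (not ((not (abs((-q)) == (6 - 4))) or (not ((t - y) < (y % -2))))) is true, then x=16, then q=64, then returns -68
-52 != -68, so the rewrite changes behavior.
verdict: not equivalent; witness: x=-2, y=1


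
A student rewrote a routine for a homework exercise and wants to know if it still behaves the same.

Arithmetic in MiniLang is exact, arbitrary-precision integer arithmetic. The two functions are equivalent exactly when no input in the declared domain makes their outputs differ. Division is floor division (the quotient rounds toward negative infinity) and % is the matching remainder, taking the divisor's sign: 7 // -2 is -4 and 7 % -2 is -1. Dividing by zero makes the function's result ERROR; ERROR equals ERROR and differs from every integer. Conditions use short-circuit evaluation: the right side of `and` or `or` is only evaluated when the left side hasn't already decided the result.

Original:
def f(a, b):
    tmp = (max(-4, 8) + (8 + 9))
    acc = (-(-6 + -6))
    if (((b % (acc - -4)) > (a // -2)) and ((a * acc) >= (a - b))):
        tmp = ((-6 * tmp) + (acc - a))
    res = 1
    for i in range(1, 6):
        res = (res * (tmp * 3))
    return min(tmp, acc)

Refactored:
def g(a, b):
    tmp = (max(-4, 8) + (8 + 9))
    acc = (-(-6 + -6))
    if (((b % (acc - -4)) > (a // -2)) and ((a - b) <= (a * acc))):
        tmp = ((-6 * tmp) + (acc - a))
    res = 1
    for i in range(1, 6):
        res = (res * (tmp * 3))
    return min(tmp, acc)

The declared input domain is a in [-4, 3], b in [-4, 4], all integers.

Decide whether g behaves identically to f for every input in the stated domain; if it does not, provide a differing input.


Side by side, the visible changes include: comparison usage differs.
Tracing a=3, b=-3: f: tmp=25, then acc=12, then (((b % (acc - -4)) > (a // -2)) and ((a * acc) >= (a - b))) is true, then tmp=-141, then res=1, then (i=1), then res=-423, then (i=2), then res=178929, then (i=3), then res=-75686967, then (i=4), then res=32015587041, then (i=5), then res=-13542593318343, then returns -141 | g: tmp=25, then acc=12, then (((b % (acc - -4)) > (a // -2)) and ((a - b) <= (a * acc))) is true, then tmp=-141, then res=1, then (i=1), then res=-423, then (i=2), then res=178929, then (i=3), then res=-75686967, then (i=4), then res=32015587041, then (i=5), then res=-13542593318343, then returns -141 — matching result -141.
Checked all 72 inputs in the declared domain: the outputs agree on every one.
verdict: equivalent


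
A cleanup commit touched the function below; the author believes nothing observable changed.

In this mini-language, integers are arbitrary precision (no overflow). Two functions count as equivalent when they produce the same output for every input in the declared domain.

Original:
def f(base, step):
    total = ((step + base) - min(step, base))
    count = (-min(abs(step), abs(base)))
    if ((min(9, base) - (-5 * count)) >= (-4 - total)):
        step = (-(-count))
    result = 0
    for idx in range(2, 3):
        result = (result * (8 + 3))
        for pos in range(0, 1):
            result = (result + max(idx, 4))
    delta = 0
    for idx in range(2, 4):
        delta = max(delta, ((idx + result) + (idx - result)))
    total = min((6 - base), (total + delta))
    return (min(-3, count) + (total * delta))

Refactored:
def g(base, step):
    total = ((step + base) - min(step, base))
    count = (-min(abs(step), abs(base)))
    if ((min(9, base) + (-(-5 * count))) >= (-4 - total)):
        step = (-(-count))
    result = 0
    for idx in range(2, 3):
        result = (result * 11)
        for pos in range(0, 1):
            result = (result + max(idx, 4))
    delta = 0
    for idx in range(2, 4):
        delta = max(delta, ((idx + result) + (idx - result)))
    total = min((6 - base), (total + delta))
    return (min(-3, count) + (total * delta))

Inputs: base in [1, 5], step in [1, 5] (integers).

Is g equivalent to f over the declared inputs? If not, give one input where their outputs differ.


Comparing the listings, the differences include: arithmetic usage differs; and constant usage differs.
As a probe, take base=3, step=1: f runs total = 3; count = -1; ((min(9, base) - (-5 * count)) >= (-4 - total)) -> true; step = -1; result = 0; [idx=2]; result = 0; [pos=0]; result = 4; delta = 0; [idx=2]; delta = 4; [idx=3]; delta = 6; total = 3; return 15; g runs total = 3; count = -1; ((min(9, base) + (-(-5 * count))) >= (-4 - total)) -> true; step = -1; result = 0; [idx=2]; result = 0; [pos=0]; result = 4; delta = 0; [idx=2]; delta = 4; [idx=3]; delta = 6; total = 3; return 15; both end at 15.
An exhaustive pass over the 25 declared inputs shows identical outputs.
verdict: equivalent


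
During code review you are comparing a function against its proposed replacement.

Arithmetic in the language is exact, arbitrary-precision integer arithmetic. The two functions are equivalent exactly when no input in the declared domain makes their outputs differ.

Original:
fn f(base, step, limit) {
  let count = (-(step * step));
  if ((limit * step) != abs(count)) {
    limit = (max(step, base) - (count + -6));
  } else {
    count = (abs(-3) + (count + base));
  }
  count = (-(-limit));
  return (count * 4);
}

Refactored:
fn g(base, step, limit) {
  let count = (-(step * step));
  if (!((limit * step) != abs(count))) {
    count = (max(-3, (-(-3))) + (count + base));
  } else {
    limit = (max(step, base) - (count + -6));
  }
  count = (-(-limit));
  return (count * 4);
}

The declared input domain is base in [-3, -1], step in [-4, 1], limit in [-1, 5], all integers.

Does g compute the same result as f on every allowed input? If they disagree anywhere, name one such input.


Side by side, the visible changes include: constant usage differs; and min/max/abs usage differs; and boolean connective usage differs.
Spot check at base=-1, step=0, limit=5 — f: count=0, then ((limit * step) != abs(count)) is false, then count=2, then count=5, then returns 20. g: count=0, then (!((limit * step) != abs(count))) is true, then count=2, then count=5, then returns 20. Both give 20.
An exhaustive pass over the 126 declared inputs shows identical outputs.
verdict: equivalent


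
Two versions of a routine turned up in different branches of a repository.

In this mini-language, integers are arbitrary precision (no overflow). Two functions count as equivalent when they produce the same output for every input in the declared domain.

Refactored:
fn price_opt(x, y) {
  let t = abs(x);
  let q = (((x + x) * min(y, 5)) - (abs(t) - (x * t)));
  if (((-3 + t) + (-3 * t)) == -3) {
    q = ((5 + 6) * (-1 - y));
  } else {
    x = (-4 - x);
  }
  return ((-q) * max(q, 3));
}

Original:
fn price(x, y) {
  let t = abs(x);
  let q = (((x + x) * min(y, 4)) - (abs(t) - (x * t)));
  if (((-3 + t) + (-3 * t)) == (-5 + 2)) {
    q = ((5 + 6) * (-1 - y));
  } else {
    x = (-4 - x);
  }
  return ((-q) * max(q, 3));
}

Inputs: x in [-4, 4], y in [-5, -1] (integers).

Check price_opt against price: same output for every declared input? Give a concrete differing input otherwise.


Equivalent. The edit looks behavioral (`4` became `5`), but over these ranges it never changes the outcome.
Every one of the 45 inputs gives matching results.
One worked example (x=-4, y=-5) — price: t := 4 | q := 20 | (((-3 + t) + (-3 * t)) == (-5 + 2)): false | x := 0 | result -400; price_opt: t := 4 | q := 20 | (((-3 + t) + (-3 * t)) == -3): false | x := 0 | result -400; agreement on -400.
verdict: equivalent


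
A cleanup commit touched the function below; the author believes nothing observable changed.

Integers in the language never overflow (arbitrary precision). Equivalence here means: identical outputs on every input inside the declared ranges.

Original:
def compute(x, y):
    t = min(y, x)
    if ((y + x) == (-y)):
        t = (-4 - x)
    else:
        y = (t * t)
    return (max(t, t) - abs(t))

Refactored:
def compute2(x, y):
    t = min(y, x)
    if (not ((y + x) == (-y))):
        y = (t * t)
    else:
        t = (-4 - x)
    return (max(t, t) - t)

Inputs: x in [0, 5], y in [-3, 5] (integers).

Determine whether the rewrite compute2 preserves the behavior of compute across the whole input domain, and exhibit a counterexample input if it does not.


There is a counterexample at x=0, y=-3: -6 on one side, 0 on the other.
compute: t := -3 | ((y + x) == (-y)): false | y := 9 | result -6
compute2: t := -3 | (not ((y + x) == (-y))): true | y := 9 | result 0
verdict: not equivalent; witness: x=0, y=-3


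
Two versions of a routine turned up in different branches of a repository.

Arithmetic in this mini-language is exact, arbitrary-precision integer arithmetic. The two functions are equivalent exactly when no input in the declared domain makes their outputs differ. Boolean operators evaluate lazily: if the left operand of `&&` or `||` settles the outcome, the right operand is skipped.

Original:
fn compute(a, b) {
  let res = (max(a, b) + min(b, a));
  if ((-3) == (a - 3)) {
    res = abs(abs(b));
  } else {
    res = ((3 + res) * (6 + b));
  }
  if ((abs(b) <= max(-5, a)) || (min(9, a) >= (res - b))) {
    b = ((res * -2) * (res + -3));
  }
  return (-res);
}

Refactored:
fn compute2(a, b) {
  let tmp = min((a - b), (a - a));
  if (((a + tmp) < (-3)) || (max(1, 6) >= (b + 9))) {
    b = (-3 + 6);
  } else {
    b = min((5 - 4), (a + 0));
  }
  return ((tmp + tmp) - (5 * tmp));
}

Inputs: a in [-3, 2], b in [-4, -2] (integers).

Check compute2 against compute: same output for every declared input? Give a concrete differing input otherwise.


Not equivalent: a=-3, b=-4 separates them (8 vs 0).
compute: res = -7; ((-3) == (a - 3)) -> false; res = -8; ((abs(b) <= max(-5, a)) || (min(9, a) >= (res - b))) -> true; b = -176; return 8
compute2: tmp = 0; (((a + tmp) < (-3)) || (max(1, 6) >= (b + 9))) -> true; b = 3; return 0
verdict: not equivalent; witness: a=-3, b=-4


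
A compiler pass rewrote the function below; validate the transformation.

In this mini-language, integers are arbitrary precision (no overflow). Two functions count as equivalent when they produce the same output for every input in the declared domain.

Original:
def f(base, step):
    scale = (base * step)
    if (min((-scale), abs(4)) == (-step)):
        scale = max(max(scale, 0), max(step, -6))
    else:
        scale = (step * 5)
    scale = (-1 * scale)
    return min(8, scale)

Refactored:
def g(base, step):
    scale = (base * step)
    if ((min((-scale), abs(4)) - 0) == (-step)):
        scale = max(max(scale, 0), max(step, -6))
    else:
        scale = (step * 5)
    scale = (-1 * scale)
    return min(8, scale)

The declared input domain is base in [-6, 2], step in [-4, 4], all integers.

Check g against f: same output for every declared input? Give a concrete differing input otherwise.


Comparing the listings, the differences include: arithmetic usage differs, constant usage differs.
Tracing base=-2, step=4: f: scale := -8 | (min((-scale), abs(4)) == (-step)): false | scale := 20 | scale := -20 | result -20 | g: scale := -8 | ((min((-scale), abs(4)) - 0) == (-step)): false | scale := 20 | scale := -20 | result -20 — matching result -20.
Sweeping the whole domain (81 inputs) finds no disagreement.
verdict: equivalent


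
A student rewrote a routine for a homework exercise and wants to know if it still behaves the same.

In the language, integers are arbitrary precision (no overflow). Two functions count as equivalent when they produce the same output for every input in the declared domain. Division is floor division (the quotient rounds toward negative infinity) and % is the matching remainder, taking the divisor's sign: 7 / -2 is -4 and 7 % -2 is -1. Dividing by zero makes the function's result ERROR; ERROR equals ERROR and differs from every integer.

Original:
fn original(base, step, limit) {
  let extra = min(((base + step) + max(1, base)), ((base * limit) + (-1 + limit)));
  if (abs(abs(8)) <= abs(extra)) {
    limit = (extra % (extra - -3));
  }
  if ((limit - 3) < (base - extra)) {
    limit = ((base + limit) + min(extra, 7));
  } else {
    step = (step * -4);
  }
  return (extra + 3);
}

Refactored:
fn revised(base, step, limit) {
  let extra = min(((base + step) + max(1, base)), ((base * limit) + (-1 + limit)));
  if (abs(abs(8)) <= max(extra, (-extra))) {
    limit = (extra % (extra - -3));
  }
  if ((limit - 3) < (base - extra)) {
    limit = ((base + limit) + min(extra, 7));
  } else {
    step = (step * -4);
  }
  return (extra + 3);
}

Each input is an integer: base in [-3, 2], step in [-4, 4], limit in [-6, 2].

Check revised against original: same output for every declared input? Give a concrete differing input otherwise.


Reading the diff, among the changes: min/max/abs usage differs.
One worked example (base=-3, step=3, limit=-3) — original: extra becomes 1; next (abs(abs(8)) <= abs(extra)) evaluates to false; next ((limit - 3) < (base - extra)) evaluates to true; next limit becomes -5; next final value 4; revised: extra becomes 1; next (abs(abs(8)) <= max(extra, (-extra))) evaluates to false; next ((limit - 3) < (base - extra)) evaluates to true; next limit becomes -5; next final value 4; agreement on 4.
Across all 486 domain points the two functions coincide.
verdict: equivalent
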